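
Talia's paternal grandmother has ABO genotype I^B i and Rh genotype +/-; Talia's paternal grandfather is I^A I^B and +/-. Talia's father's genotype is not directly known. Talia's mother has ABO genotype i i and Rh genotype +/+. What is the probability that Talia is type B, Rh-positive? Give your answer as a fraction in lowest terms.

1/2

Talia's father's ABO genotype from I^B i × I^A I^B: 1/4 I^A I^B, 1/4 I^A i, 1/4 I^B I^B, 1/4 I^B i.
Crossing each possibility with the mother i i and summing P(type B): 1/4·1/2 + 1/4·0 + 1/4·1 + 1/4·1/2 = 1/2.
Similarly for Rh via the father's Rh distribution: P(Rh+) = 1.
Independent loci: 1/2 × 1 = 1/2.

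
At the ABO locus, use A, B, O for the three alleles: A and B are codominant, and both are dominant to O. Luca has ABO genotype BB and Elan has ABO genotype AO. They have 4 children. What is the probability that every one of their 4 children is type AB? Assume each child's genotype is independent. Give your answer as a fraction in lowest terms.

ABO cross BB × AO → 1/2 B, 1/2 AB.
So P(type AB) = 1/2 per child.
All 4 independent: (1/2)^4 = 1/16.

1/16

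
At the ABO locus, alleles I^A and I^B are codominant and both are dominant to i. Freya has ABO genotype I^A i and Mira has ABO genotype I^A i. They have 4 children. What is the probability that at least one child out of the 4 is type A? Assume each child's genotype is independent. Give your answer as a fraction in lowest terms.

ABO cross I^A i × I^A i → 1/4 O, 3/4 A.
So P(type A) = 3/4 per child.
P(none) = (1/4)^4 = 1/256; P(at least one) = 1 − 1/256 = 255/256.

255/256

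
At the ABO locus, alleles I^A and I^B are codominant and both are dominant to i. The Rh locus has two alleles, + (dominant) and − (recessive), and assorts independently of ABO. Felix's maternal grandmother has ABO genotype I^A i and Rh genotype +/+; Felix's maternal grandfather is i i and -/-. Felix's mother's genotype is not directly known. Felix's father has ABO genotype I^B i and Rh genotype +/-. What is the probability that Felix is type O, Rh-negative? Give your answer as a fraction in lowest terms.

Felix's mother's ABO genotype from I^A i × i i: 1/2 I^A i, 1/2 i i.
Crossing each possibility with the father I^B i and summing P(type O): 1/2·1/4 + 1/2·1/2 = 3/8.
Similarly for Rh via the mother's Rh distribution: P(Rh-) = 1/4.
Independent loci: 3/8 × 1/4 = 3/32.

3/32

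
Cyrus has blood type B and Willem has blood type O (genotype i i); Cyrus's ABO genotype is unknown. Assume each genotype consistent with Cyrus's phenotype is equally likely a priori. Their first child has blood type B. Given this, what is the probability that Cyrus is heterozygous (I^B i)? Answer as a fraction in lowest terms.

1/3

Possible genotypes: Cyrus ∈ {I^B I^B, I^B i}; Willem ∈ {i i}.
Weight each parental genotype pair by prior × P(type-B child):
  I^B I^B × i i: posterior weight 2/3.
  I^B i × i i: posterior weight 1/3.
Sum the posterior weight over pairs where Cyrus is I^B i: 1/3.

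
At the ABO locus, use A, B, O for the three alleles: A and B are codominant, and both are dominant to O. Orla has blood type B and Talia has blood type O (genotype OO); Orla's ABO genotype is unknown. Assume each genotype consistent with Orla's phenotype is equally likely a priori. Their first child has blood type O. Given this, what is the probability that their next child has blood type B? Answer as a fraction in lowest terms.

Possible genotypes: Orla ∈ {BB, BO}; Talia ∈ {OO}.
Weight each parental genotype pair by prior × P(type-O child):
  BO × OO: posterior weight 1; P(next child type B) = 1/2.
Weighted sum = 1/2.

1/2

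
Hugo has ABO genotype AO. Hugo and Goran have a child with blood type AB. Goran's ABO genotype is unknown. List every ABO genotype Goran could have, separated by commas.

For each candidate genotype of Goran, check whether crossing it with AO can produce every observed child phenotype.
  AA → possible child types {A} ✗
  AB → possible child types {A, B, AB} ✓
  AO → possible child types {O, A} ✗
  BB → possible child types {B, AB} ✓
  BO → possible child types {O, A, B, AB} ✓
  OO → possible child types {O, A} ✗

AB, BB, BO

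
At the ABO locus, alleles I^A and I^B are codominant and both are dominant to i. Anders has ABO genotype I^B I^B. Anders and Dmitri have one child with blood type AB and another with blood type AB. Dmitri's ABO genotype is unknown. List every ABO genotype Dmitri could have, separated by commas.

For each candidate genotype of Dmitri, check whether crossing it with I^B I^B can produce every observed child phenotype.
  I^A I^A → possible child types {AB} ✓
  I^A I^B → possible child types {B, AB} ✓
  I^A i → possible child types {B, AB} ✓
  I^B I^B → possible child types {B} ✗
  I^B i → possible child types {B} ✗
  i i → possible child types {B} ✗

I^A I^A, I^A I^B, I^A i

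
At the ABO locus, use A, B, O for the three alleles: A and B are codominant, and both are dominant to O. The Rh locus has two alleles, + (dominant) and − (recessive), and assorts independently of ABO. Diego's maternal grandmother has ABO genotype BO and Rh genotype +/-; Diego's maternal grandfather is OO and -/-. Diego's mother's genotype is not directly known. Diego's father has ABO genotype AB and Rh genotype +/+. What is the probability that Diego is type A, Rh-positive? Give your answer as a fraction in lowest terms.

3/8

Diego's mother's ABO genotype from BO × OO: 1/2 BO, 1/2 OO.
Crossing each possibility with the father AB and summing P(type A): 1/2·1/4 + 1/2·1/2 = 3/8.
Similarly for Rh via the mother's Rh distribution: P(Rh+) = 1.
Independent loci: 3/8 × 1 = 3/8.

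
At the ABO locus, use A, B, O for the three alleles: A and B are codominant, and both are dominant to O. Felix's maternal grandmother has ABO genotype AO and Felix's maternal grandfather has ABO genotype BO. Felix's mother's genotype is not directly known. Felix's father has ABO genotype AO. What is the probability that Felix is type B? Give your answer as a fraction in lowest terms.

Felix's mother's ABO genotype from AO × BO: 1/4 AB, 1/4 AO, 1/4 BO, 1/4 OO.
Crossing each possibility with the father AO and summing P(type B): 1/4·1/4 + 1/4·0 + 1/4·1/4 + 1/4·0 = 1/8.

1/8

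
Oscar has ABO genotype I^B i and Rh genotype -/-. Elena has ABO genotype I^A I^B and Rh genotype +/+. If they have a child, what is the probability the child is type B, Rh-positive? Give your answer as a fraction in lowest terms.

ABO cross I^B i × I^A I^B → offspring phenotypes: 1/4 A, 1/2 B, 1/4 AB.
Rh cross -/- × +/+ → 1 Rh+.
Independent loci: P(type B, Rh-positive) = 1/2 × 1 = 1/2.

1/2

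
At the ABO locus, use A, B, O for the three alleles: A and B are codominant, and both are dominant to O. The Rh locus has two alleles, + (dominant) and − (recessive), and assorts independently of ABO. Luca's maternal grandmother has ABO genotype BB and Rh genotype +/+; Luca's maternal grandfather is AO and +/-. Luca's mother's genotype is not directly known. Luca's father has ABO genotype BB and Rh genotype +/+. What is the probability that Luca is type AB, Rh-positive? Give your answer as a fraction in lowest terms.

Luca's mother's ABO genotype from BB × AO: 1/2 AB, 1/2 BO.
Crossing each possibility with the father BB and summing P(type AB): 1/2·1/2 + 1/2·0 = 1/4.
Similarly for Rh via the mother's Rh distribution: P(Rh+) = 1.
Independent loci: 1/4 × 1 = 1/4.

1/4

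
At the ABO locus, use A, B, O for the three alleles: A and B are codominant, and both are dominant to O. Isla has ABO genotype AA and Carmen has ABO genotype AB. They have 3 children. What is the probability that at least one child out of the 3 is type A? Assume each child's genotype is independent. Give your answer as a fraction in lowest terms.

7/8

ABO cross AA × AB → 1/2 A, 1/2 AB.
So P(type A) = 1/2 per child.
P(none) = (1/2)^3 = 1/8; P(at least one) = 1 − 1/8 = 7/8.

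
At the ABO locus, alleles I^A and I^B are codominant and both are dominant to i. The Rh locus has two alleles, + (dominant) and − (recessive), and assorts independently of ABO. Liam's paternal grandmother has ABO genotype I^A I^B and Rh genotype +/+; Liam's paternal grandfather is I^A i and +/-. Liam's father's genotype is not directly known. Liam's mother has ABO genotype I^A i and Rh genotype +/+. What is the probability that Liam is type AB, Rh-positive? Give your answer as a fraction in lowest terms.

Liam's father's ABO genotype from I^A I^B × I^A i: 1/4 I^A I^A, 1/4 I^A I^B, 1/4 I^A i, 1/4 I^B i.
Crossing each possibility with the mother I^A i and summing P(type AB): 1/4·0 + 1/4·1/4 + 1/4·0 + 1/4·1/4 = 1/8.
Similarly for Rh via the father's Rh distribution: P(Rh+) = 1.
Independent loci: 1/8 × 1 = 1/8.

1/8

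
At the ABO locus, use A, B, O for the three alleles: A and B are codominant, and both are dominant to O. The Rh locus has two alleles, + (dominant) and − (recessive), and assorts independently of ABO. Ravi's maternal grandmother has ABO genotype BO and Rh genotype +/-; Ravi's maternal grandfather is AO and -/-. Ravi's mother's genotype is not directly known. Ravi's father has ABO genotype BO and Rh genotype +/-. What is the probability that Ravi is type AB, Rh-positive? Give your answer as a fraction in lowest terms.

Ravi's mother's ABO genotype from BO × AO: 1/4 AB, 1/4 AO, 1/4 BO, 1/4 OO.
Crossing each possibility with the father BO and summing P(type AB): 1/4·1/4 + 1/4·1/4 + 1/4·0 + 1/4·0 = 1/8.
Similarly for Rh via the mother's Rh distribution: P(Rh+) = 5/8.
Independent loci: 1/8 × 5/8 = 5/64.

5/64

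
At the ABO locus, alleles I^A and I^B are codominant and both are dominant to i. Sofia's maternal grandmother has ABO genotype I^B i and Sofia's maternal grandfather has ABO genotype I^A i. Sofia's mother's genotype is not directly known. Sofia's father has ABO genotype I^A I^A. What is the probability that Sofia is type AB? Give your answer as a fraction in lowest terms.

Sofia's mother's ABO genotype from I^B i × I^A i: 1/4 I^A I^B, 1/4 I^A i, 1/4 I^B i, 1/4 i i.
Crossing each possibility with the father I^A I^A and summing P(type AB): 1/4·1/2 + 1/4·0 + 1/4·1/2 + 1/4·0 = 1/4.

1/4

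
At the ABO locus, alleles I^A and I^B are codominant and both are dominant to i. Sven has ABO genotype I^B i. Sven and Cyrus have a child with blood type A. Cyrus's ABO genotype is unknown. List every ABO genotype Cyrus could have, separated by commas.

For each candidate genotype of Cyrus, check whether crossing it with I^B i can produce every observed child phenotype.
  I^A I^A → possible child types {A, AB} ✓
  I^A I^B → possible child types {A, B, AB} ✓
  I^A i → possible child types {O, A, B, AB} ✓
  I^B I^B → possible child types {B} ✗
  I^B i → possible child types {O, B} ✗
  i i → possible child types {O, B} ✗

I^A I^A, I^A I^B, I^A i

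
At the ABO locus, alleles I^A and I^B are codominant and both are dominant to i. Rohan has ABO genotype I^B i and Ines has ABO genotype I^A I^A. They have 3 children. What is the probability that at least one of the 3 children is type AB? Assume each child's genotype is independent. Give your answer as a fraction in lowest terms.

ABO cross I^B i × I^A I^A → 1/2 A, 1/2 AB.
So P(type AB) = 1/2 per child.
P(none) = (1/2)^3 = 1/8; P(at least one) = 1 − 1/8 = 7/8.

7/8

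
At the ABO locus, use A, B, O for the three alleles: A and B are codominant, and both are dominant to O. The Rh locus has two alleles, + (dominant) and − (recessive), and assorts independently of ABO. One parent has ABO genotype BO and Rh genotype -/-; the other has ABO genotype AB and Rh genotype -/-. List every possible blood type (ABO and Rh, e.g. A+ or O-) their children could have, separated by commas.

A-, B-, AB-

Gametes from BO × AB give offspring ABO genotypes AB, AO, BB, BO, i.e. phenotypes A, B, AB.
Rh cross -/- × -/- → phenotypes Rh-.
Combining independently: A-, B-, AB-.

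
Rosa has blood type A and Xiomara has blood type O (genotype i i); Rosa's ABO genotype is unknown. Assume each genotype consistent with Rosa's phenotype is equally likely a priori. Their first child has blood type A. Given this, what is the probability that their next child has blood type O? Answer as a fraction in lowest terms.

Possible genotypes: Rosa ∈ {I^A I^A, I^A i}; Xiomara ∈ {i i}.
Weight each parental genotype pair by prior × P(type-A child):
  I^A I^A × i i: posterior weight 2/3; P(next child type O) = 0.
  I^A i × i i: posterior weight 1/3; P(next child type O) = 1/2.
Weighted sum = 1/6.

1/6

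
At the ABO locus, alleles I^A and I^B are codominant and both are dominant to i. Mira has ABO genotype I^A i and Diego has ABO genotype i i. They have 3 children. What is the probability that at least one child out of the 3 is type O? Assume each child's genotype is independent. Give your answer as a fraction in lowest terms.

ABO cross I^A i × i i → 1/2 O, 1/2 A.
So P(type O) = 1/2 per child.
P(none) = (1/2)^3 = 1/8; P(at least one) = 1 − 1/8 = 7/8.

7/8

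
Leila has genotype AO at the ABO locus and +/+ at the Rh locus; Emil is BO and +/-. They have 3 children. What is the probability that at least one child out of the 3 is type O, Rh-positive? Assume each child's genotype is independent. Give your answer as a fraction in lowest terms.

37/64

ABO cross AO × BO → 1/4 O, 1/4 A, 1/4 B, 1/4 AB.
Rh cross +/+ × +/- → 1 Rh+; so P(type O, Rh-positive) = 1/4 × 1 = 1/4 per child.
P(none) = (3/4)^3 = 27/64; P(at least one) = 1 − 27/64 = 37/64.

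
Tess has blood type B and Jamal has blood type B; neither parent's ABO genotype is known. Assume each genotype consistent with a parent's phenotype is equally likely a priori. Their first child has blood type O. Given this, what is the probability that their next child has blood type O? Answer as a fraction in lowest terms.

1/4

Possible genotypes: Tess ∈ {I^B I^B, I^B i}; Jamal ∈ {I^B I^B, I^B i}.
Weight each parental genotype pair by prior × P(type-O child):
  I^B i × I^B i: posterior weight 1; P(next child type O) = 1/4.
Weighted sum = 1/4.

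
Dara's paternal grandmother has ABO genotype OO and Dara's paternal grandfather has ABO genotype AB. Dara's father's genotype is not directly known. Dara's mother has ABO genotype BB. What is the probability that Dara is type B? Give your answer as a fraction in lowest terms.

Dara's father's ABO genotype from OO × AB: 1/2 AO, 1/2 BO.
Crossing each possibility with the mother BB and summing P(type B): 1/2·1/2 + 1/2·1 = 3/4.

3/4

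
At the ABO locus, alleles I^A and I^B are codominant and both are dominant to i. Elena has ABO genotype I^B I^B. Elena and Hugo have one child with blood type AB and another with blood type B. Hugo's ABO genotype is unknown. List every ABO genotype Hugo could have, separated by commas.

For each candidate genotype of Hugo, check whether crossing it with I^B I^B can produce every observed child phenotype.
  I^A I^A → possible child types {AB} ✗
  I^A I^B → possible child types {B, AB} ✓
  I^A i → possible child types {B, AB} ✓
  I^B I^B → possible child types {B} ✗
  I^B i → possible child types {B} ✗
  i i → possible child types {B} ✗

I^A I^B, I^A i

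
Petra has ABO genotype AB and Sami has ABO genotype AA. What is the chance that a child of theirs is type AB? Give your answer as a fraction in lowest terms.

1/2

ABO cross AB × AA → offspring phenotypes: 1/2 A, 1/2 AB.
So P(type AB) = 1/2.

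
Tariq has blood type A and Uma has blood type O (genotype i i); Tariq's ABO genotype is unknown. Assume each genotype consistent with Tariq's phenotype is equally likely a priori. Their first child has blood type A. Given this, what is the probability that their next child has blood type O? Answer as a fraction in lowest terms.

1/6

Possible genotypes: Tariq ∈ {I^A I^A, I^A i}; Uma ∈ {i i}.
Weight each parental genotype pair by prior × P(type-A child):
  I^A I^A × i i: posterior weight 2/3; P(next child type O) = 0.
  I^A i × i i: posterior weight 1/3; P(next child type O) = 1/2.
Weighted sum = 1/6.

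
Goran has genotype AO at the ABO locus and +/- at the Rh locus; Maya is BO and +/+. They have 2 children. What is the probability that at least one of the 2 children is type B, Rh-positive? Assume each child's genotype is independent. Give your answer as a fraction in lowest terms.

ABO cross AO × BO → 1/4 O, 1/4 A, 1/4 B, 1/4 AB.
Rh cross +/- × +/+ → 1 Rh+; so P(type B, Rh-positive) = 1/4 × 1 = 1/4 per child.
P(none) = (3/4)^2 = 9/16; P(at least one) = 1 − 9/16 = 7/16.

7/16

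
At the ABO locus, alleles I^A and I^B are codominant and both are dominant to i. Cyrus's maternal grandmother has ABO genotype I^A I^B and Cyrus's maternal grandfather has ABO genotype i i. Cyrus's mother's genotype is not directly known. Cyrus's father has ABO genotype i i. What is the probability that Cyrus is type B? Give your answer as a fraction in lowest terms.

1/4

Cyrus's mother's ABO genotype from I^A I^B × i i: 1/2 I^A i, 1/2 I^B i.
Crossing each possibility with the father i i and summing P(type B): 1/2·0 + 1/2·1/2 = 1/4.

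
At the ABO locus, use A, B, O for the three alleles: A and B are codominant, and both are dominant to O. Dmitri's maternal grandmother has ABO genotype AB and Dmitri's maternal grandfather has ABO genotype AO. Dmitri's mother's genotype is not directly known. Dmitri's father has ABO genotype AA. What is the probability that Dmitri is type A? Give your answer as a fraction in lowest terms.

3/4

Dmitri's mother's ABO genotype from AB × AO: 1/4 AA, 1/4 AB, 1/4 AO, 1/4 BO.
Crossing each possibility with the father AA and summing P(type A): 1/4·1 + 1/4·1/2 + 1/4·1 + 1/4·1/2 = 3/4.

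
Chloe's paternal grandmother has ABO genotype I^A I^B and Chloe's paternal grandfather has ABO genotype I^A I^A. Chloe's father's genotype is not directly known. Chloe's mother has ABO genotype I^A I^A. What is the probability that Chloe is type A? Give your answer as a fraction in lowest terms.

Chloe's father's ABO genotype from I^A I^B × I^A I^A: 1/2 I^A I^A, 1/2 I^A I^B.
Crossing each possibility with the mother I^A I^A and summing P(type A): 1/2·1 + 1/2·1/2 = 3/4.

3/4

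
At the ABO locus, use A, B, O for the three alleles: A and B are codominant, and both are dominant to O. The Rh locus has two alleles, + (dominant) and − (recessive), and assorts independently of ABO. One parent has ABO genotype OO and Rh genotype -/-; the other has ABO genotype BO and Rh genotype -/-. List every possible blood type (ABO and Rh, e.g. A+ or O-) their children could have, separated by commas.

O-, B-

Gametes from OO × BO give offspring ABO genotypes BO, OO, i.e. phenotypes O, B.
Rh cross -/- × -/- → phenotypes Rh-.
Combining independently: O-, B-.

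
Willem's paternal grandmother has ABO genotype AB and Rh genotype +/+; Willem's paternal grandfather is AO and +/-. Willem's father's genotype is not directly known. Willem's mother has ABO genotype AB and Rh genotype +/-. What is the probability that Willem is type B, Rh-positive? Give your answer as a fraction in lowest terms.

Willem's father's ABO genotype from AB × AO: 1/4 AA, 1/4 AB, 1/4 AO, 1/4 BO.
Crossing each possibility with the mother AB and summing P(type B): 1/4·0 + 1/4·1/4 + 1/4·1/4 + 1/4·1/2 = 1/4.
Similarly for Rh via the father's Rh distribution: P(Rh+) = 7/8.
Independent loci: 1/4 × 7/8 = 7/32.

7/32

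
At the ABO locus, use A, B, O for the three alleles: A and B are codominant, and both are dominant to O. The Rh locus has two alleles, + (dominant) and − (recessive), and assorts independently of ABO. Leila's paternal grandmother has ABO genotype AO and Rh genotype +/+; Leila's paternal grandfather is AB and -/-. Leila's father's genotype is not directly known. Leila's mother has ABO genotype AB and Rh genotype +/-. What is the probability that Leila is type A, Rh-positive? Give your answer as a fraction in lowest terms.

9/32

Leila's father's ABO genotype from AO × AB: 1/4 AA, 1/4 AB, 1/4 AO, 1/4 BO.
Crossing each possibility with the mother AB and summing P(type A): 1/4·1/2 + 1/4·1/4 + 1/4·1/2 + 1/4·1/4 = 3/8.
Similarly for Rh via the father's Rh distribution: P(Rh+) = 3/4.
Independent loci: 3/8 × 3/4 = 9/32.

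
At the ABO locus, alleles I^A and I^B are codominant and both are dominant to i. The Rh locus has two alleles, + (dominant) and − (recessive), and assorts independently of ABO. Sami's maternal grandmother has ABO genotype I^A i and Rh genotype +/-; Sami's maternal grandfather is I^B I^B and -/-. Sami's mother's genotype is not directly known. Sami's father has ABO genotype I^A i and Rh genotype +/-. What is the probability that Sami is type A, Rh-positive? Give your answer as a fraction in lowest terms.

15/64

Sami's mother's ABO genotype from I^A i × I^B I^B: 1/2 I^A I^B, 1/2 I^B i.
Crossing each possibility with the father I^A i and summing P(type A): 1/2·1/2 + 1/2·1/4 = 3/8.
Similarly for Rh via the mother's Rh distribution: P(Rh+) = 5/8.
Independent loci: 3/8 × 5/8 = 15/64.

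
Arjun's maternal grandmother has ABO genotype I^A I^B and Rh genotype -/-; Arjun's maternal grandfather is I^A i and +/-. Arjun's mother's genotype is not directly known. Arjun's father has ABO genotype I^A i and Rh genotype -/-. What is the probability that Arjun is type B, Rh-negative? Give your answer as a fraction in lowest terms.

3/32

Arjun's mother's ABO genotype from I^A I^B × I^A i: 1/4 I^A I^A, 1/4 I^A I^B, 1/4 I^A i, 1/4 I^B i.
Crossing each possibility with the father I^A i and summing P(type B): 1/4·0 + 1/4·1/4 + 1/4·0 + 1/4·1/4 = 1/8.
Similarly for Rh via the mother's Rh distribution: P(Rh-) = 3/4.
Independent loci: 1/8 × 3/4 = 3/32.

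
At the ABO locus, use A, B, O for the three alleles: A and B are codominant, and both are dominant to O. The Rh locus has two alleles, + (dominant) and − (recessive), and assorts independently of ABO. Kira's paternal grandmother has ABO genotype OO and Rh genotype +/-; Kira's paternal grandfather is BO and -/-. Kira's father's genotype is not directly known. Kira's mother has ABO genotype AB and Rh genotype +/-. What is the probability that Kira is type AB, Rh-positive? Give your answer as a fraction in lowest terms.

5/64

Kira's father's ABO genotype from OO × BO: 1/2 BO, 1/2 OO.
Crossing each possibility with the mother AB and summing P(type AB): 1/2·1/4 + 1/2·0 = 1/8.
Similarly for Rh via the father's Rh distribution: P(Rh+) = 5/8.
Independent loci: 1/8 × 5/8 = 5/64.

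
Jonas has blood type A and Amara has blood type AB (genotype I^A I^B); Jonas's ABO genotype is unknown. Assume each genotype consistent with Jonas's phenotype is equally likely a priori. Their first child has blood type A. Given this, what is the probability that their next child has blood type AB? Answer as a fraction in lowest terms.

3/8

Possible genotypes: Jonas ∈ {I^A I^A, I^A i}; Amara ∈ {I^A I^B}.
Weight each parental genotype pair by prior × P(type-A child):
  I^A I^A × I^A I^B: posterior weight 1/2; P(next child type AB) = 1/2.
  I^A i × I^A I^B: posterior weight 1/2; P(next child type AB) = 1/4.
Weighted sum = 3/8.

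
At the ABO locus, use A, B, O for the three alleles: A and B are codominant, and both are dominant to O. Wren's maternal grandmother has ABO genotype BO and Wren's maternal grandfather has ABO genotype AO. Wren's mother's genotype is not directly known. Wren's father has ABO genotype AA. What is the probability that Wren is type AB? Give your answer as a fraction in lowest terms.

Wren's mother's ABO genotype from BO × AO: 1/4 AB, 1/4 AO, 1/4 BO, 1/4 OO.
Crossing each possibility with the father AA and summing P(type AB): 1/4·1/2 + 1/4·0 + 1/4·1/2 + 1/4·0 = 1/4.

1/4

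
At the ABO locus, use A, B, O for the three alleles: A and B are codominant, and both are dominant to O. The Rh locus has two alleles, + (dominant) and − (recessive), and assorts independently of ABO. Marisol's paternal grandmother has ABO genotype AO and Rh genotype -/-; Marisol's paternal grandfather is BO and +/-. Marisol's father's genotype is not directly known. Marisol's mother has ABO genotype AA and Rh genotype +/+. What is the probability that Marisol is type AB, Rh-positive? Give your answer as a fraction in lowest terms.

Marisol's father's ABO genotype from AO × BO: 1/4 AB, 1/4 AO, 1/4 BO, 1/4 OO.
Crossing each possibility with the mother AA and summing P(type AB): 1/4·1/2 + 1/4·0 + 1/4·1/2 + 1/4·0 = 1/4.
Similarly for Rh via the father's Rh distribution: P(Rh+) = 1.
Independent loci: 1/4 × 1 = 1/4.

1/4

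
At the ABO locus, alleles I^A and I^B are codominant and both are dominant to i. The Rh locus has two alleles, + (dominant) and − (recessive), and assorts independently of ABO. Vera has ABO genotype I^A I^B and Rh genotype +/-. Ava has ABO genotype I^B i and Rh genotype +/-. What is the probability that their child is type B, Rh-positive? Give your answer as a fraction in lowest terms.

ABO cross I^A I^B × I^B i → offspring phenotypes: 1/4 A, 1/2 B, 1/4 AB.
Rh cross +/- × +/- → 3/4 Rh+, 1/4 Rh-.
Independent loci: P(type B, Rh-positive) = 1/2 × 3/4 = 3/8.

3/8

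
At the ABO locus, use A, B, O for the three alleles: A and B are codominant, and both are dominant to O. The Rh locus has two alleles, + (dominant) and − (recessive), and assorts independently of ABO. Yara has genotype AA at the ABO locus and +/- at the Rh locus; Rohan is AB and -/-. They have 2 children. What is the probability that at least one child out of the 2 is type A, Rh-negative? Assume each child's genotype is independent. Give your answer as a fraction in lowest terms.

7/16

ABO cross AA × AB → 1/2 A, 1/2 AB.
Rh cross +/- × -/- → 1/2 Rh+, 1/2 Rh-; so P(type A, Rh-negative) = 1/2 × 1/2 = 1/4 per child.
P(none) = (3/4)^2 = 9/16; P(at least one) = 1 − 9/16 = 7/16.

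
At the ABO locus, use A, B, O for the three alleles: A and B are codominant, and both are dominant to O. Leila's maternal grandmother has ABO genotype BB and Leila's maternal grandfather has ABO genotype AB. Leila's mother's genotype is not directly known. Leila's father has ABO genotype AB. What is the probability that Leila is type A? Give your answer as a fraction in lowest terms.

1/8

Leila's mother's ABO genotype from BB × AB: 1/2 AB, 1/2 BB.
Crossing each possibility with the father AB and summing P(type A): 1/2·1/4 + 1/2·0 = 1/8.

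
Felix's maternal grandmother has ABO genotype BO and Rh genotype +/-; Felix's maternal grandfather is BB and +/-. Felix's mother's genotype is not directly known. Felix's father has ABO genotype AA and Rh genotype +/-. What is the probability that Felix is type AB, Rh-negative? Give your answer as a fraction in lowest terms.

3/16

Felix's mother's ABO genotype from BO × BB: 1/2 BB, 1/2 BO.
Crossing each possibility with the father AA and summing P(type AB): 1/2·1 + 1/2·1/2 = 3/4.
Similarly for Rh via the mother's Rh distribution: P(Rh-) = 1/4.
Independent loci: 3/4 × 1/4 = 3/16.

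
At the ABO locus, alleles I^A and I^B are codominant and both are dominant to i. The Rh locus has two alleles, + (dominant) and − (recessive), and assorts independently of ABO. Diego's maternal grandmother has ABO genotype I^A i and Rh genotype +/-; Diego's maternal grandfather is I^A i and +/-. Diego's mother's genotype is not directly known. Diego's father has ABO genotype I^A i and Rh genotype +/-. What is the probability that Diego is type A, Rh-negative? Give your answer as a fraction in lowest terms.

Diego's mother's ABO genotype from I^A i × I^A i: 1/4 I^A I^A, 1/2 I^A i, 1/4 i i.
Crossing each possibility with the father I^A i and summing P(type A): 1/4·1 + 1/2·3/4 + 1/4·1/2 = 3/4.
Similarly for Rh via the mother's Rh distribution: P(Rh-) = 1/4.
Independent loci: 3/4 × 1/4 = 3/16.

3/16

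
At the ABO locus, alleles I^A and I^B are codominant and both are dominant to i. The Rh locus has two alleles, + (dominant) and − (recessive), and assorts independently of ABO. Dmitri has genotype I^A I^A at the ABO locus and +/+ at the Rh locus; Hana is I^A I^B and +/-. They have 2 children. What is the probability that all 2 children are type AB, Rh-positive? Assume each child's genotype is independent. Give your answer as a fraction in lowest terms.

ABO cross I^A I^A × I^A I^B → 1/2 A, 1/2 AB.
Rh cross +/+ × +/- → 1 Rh+; so P(type AB, Rh-positive) = 1/2 × 1 = 1/2 per child.
All 2 independent: (1/2)^2 = 1/4.

1/4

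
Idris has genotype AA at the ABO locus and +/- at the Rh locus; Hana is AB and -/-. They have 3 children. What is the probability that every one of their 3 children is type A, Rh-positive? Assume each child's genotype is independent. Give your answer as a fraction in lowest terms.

1/64

ABO cross AA × AB → 1/2 A, 1/2 AB.
Rh cross +/- × -/- → 1/2 Rh+, 1/2 Rh-; so P(type A, Rh-positive) = 1/2 × 1/2 = 1/4 per child.
All 3 independent: (1/4)^3 = 1/64.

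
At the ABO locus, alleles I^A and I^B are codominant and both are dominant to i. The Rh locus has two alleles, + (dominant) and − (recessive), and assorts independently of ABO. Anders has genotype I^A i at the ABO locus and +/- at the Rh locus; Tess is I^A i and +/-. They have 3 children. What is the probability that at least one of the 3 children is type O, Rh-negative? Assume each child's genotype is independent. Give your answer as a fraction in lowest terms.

721/4096

ABO cross I^A i × I^A i → 1/4 O, 3/4 A.
Rh cross +/- × +/- → 3/4 Rh+, 1/4 Rh-; so P(type O, Rh-negative) = 1/4 × 1/4 = 1/16 per child.
P(none) = (15/16)^3 = 3375/4096; P(at least one) = 1 − 3375/4096 = 721/4096.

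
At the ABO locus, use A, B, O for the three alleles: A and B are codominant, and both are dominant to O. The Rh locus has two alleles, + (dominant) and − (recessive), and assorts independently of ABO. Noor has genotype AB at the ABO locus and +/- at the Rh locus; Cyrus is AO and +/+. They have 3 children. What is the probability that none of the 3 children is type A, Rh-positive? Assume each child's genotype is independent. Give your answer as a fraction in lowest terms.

ABO cross AB × AO → 1/2 A, 1/4 B, 1/4 AB.
Rh cross +/- × +/+ → 1 Rh+; so P(type A, Rh-positive) = 1/2 × 1 = 1/2 per child.
P(not type A, Rh-positive) = 1/2 for one child; (1/2)^3 = 1/8.

1/8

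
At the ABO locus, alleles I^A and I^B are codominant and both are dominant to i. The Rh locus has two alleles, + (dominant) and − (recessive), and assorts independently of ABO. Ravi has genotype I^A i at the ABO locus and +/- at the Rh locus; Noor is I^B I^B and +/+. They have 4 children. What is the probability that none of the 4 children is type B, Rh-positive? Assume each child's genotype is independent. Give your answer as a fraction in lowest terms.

1/16

ABO cross I^A i × I^B I^B → 1/2 B, 1/2 AB.
Rh cross +/- × +/+ → 1 Rh+; so P(type B, Rh-positive) = 1/2 × 1 = 1/2 per child.
P(not type B, Rh-positive) = 1/2 for one child; (1/2)^4 = 1/16.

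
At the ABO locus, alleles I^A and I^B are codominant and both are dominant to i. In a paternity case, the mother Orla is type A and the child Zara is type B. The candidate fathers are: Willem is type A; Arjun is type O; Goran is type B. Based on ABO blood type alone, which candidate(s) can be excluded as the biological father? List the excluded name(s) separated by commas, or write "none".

A candidate is excluded only if no genotype consistent with his phenotype could produce a type B child with a type A mother.
Willem (type A): no genotype consistent with that phenotype can produce a type-B child with a type-A mother.
Arjun (type O): no genotype consistent with that phenotype can produce a type-B child with a type-A mother.

Willem, Arjun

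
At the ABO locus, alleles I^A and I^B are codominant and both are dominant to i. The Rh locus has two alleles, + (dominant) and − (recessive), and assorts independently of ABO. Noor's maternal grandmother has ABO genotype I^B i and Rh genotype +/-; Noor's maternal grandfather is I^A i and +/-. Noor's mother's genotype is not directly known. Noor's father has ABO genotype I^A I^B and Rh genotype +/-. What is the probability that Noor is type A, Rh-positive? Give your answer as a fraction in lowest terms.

Noor's mother's ABO genotype from I^B i × I^A i: 1/4 I^A I^B, 1/4 I^A i, 1/4 I^B i, 1/4 i i.
Crossing each possibility with the father I^A I^B and summing P(type A): 1/4·1/4 + 1/4·1/2 + 1/4·1/4 + 1/4·1/2 = 3/8.
Similarly for Rh via the mother's Rh distribution: P(Rh+) = 3/4.
Independent loci: 3/8 × 3/4 = 9/32.

9/32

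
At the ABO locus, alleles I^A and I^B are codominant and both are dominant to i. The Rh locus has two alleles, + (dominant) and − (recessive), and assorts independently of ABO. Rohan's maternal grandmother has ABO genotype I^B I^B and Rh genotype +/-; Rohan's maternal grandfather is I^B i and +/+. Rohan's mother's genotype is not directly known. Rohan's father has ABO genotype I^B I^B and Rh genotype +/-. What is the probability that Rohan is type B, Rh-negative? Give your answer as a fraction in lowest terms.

Rohan's mother's ABO genotype from I^B I^B × I^B i: 1/2 I^B I^B, 1/2 I^B i.
Crossing each possibility with the father I^B I^B and summing P(type B): 1/2·1 + 1/2·1 = 1.
Similarly for Rh via the mother's Rh distribution: P(Rh-) = 1/8.
Independent loci: 1 × 1/8 = 1/8.

1/8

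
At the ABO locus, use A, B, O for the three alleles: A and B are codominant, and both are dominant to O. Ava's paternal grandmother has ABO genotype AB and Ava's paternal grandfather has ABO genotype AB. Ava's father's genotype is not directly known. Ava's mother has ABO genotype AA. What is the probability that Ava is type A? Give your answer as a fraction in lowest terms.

Ava's father's ABO genotype from AB × AB: 1/4 AA, 1/2 AB, 1/4 BB.
Crossing each possibility with the mother AA and summing P(type A): 1/4·1 + 1/2·1/2 + 1/4·0 = 1/2.

1/2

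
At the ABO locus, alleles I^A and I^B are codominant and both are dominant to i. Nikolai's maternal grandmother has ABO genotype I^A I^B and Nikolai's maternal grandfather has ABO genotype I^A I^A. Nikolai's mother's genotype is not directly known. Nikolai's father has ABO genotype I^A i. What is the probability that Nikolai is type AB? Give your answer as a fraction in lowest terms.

Nikolai's mother's ABO genotype from I^A I^B × I^A I^A: 1/2 I^A I^A, 1/2 I^A I^B.
Crossing each possibility with the father I^A i and summing P(type AB): 1/2·0 + 1/2·1/4 = 1/8.

1/8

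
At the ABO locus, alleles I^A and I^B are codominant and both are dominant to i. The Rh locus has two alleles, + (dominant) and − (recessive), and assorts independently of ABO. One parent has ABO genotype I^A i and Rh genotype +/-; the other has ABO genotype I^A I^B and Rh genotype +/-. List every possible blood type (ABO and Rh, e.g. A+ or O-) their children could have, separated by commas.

Gametes from I^A i × I^A I^B give offspring ABO genotypes I^A I^A, I^A I^B, I^A i, I^B i, i.e. phenotypes A, B, AB.
Rh cross +/- × +/- → phenotypes Rh+, Rh-.
Combining independently: A+, A-, B+, B-, AB+, AB-.

A+, A-, B+, B-, AB+, AB-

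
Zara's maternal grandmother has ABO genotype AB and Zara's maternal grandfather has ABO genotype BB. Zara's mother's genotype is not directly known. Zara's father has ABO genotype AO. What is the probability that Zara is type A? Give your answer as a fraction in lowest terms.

1/4

Zara's mother's ABO genotype from AB × BB: 1/2 AB, 1/2 BB.
Crossing each possibility with the father AO and summing P(type A): 1/2·1/2 + 1/2·0 = 1/4.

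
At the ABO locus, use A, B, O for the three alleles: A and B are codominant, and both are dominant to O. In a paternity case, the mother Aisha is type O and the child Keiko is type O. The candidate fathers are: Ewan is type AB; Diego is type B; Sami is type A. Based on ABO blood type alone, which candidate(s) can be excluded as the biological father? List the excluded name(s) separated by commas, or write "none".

A candidate is excluded only if no genotype consistent with his phenotype could produce a type O child with a type O mother.
Ewan (type AB): no genotype consistent with that phenotype can produce a type-O child with a type-O mother.

Ewan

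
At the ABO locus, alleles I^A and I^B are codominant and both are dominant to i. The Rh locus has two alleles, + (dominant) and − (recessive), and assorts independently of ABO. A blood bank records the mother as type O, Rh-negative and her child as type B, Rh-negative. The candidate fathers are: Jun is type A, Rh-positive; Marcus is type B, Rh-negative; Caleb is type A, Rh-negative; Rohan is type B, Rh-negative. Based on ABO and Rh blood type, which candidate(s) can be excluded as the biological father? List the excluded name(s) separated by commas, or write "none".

Jun, Caleb

A candidate is excluded only if no genotype consistent with his phenotype could produce a type B, Rh-negative child with a type O, Rh-negative mother.
Jun (type A, Rh+): no genotype consistent with that phenotype can produce a type-B Rh- child with a type-O mother.
Caleb (type A, Rh-): no genotype consistent with that phenotype can produce a type-B Rh- child with a type-O mother.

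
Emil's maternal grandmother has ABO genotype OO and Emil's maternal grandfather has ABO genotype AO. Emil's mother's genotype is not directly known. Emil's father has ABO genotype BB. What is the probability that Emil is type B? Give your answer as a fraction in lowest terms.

3/4

Emil's mother's ABO genotype from OO × AO: 1/2 AO, 1/2 OO.
Crossing each possibility with the father BB and summing P(type B): 1/2·1/2 + 1/2·1 = 3/4.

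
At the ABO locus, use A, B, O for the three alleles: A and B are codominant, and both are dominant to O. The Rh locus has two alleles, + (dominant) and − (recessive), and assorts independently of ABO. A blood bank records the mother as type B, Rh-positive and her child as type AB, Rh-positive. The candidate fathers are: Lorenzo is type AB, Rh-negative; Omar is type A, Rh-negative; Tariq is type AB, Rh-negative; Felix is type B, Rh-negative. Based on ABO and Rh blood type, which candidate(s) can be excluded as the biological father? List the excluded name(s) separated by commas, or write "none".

Felix

A candidate is excluded only if no genotype consistent with his phenotype could produce a type AB, Rh-positive child with a type B, Rh-positive mother.
Felix (type B, Rh-): no genotype consistent with that phenotype can produce a type-AB Rh+ child with a type-B mother.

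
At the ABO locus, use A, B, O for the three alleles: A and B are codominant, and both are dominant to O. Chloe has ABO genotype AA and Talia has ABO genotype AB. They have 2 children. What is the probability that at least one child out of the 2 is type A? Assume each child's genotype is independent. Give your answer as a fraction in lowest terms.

ABO cross AA × AB → 1/2 A, 1/2 AB.
So P(type A) = 1/2 per child.
P(none) = (1/2)^2 = 1/4; P(at least one) = 1 − 1/4 = 3/4.

3/4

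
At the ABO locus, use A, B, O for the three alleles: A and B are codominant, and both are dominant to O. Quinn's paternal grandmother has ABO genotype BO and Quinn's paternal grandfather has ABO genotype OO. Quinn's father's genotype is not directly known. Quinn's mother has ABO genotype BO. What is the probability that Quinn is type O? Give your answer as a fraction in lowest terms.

3/8

Quinn's father's ABO genotype from BO × OO: 1/2 BO, 1/2 OO.
Crossing each possibility with the mother BO and summing P(type O): 1/2·1/4 + 1/2·1/2 = 3/8.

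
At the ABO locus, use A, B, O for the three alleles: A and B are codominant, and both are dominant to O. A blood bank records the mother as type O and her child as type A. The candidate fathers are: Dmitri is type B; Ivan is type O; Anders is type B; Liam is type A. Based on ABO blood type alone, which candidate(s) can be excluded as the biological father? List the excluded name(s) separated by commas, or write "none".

Dmitri, Ivan, Anders

A candidate is excluded only if no genotype consistent with his phenotype could produce a type A child with a type O mother.
Dmitri (type B): no genotype consistent with that phenotype can produce a type-A child with a type-O mother.
Ivan (type O): no genotype consistent with that phenotype can produce a type-A child with a type-O mother.
Anders (type B): no genotype consistent with that phenotype can produce a type-A child with a type-O mother.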